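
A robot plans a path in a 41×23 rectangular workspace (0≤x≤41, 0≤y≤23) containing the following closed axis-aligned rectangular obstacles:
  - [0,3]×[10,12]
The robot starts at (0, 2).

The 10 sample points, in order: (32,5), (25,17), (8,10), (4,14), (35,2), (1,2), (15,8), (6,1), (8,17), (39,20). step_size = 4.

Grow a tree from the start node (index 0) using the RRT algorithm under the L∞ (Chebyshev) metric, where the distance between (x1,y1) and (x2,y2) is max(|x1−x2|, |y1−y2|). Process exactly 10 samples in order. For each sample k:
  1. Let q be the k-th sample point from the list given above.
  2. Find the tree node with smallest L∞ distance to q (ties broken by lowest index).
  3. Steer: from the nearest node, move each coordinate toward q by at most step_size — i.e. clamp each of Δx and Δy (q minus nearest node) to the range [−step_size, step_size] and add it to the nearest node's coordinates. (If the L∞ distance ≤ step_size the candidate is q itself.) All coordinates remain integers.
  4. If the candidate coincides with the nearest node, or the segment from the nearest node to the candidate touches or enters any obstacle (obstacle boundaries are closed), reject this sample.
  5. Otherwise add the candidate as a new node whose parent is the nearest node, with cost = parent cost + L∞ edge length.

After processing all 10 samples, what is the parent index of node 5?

Parent of node 5: 2

1. q=(32,5) nearest=0 d=32 new=(4,5) → add node 1 parent=0 cost=4
2. q=(25,17) nearest=1 d=21 new=(8,9) → add node 2 parent=1 cost=8
3. q=(8,10) nearest=2 d=1 new=(8,10) → add node 3 parent=2 cost=9
4. q=(4,14) nearest=3 d=4 new=(4,14) → add node 4 parent=3 cost=13
5. q=(35,2) nearest=2 d=27 new=(12,5) → add node 5 parent=2 cost=12
6. q=(1,2) nearest=0 d=1 new=(1,2) → add node 6 parent=0 cost=1
7. q=(15,8) nearest=5 d=3 new=(15,8) → add node 7 parent=5 cost=15
8. q=(6,1) nearest=1 d=4 new=(6,1) → add node 8 parent=1 cost=8
9. q=(8,17) nearest=4 d=4 new=(8,17) → add node 9 parent=4 cost=17
10. q=(39,20) nearest=7 d=24 new=(19,12) → add node 10 parent=7 cost=19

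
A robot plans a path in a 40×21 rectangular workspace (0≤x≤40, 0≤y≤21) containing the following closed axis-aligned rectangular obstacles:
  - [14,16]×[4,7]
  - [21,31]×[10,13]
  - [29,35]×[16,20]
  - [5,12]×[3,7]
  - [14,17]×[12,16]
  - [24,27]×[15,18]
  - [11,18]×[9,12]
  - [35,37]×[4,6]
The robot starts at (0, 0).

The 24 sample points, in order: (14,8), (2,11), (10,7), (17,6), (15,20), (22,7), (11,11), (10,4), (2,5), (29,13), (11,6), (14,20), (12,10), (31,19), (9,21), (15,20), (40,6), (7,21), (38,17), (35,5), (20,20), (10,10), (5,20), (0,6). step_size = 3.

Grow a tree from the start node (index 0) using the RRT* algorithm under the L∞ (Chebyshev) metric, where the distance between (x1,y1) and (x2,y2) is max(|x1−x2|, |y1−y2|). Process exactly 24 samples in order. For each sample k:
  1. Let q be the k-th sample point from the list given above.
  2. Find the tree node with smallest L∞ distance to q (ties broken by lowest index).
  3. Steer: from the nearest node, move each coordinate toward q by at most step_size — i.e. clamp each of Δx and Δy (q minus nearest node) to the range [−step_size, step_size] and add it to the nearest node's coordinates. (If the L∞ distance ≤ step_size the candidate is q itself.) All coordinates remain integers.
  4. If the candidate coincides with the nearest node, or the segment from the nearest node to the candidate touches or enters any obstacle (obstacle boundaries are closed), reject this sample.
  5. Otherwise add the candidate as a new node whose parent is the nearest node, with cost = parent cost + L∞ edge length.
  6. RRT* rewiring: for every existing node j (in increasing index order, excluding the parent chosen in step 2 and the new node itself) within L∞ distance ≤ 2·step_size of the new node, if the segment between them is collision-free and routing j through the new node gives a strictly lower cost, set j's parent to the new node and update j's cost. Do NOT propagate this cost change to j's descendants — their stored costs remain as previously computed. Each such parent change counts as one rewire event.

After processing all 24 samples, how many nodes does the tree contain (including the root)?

Node count: 16

1. q=(14,8) nearest=0 d=14 new=(3,3) → add node 1 parent=0 cost=3
2. q=(2,11) nearest=1 d=8 new=(2,6) → add node 2 parent=1 cost=6
3. q=(10,7) nearest=1 d=7 new=(6,6) → blocked by [5,12]×[3,7], reject
4. q=(17,6) nearest=1 d=14 new=(6,6) → blocked by [5,12]×[3,7], reject
5. q=(15,20) nearest=2 d=14 new=(5,9) → add node 3 parent=2 cost=9
6. q=(22,7) nearest=3 d=17 new=(8,7) → blocked by [5,12]×[3,7], reject
7. q=(11,11) nearest=3 d=6 new=(8,11) → add node 4 parent=3 cost=12
8. q=(10,4) nearest=3 d=5 new=(8,6) → blocked by [5,12]×[3,7], reject
9. q=(2,5) nearest=2 d=1 new=(2,5) → add node 5 parent=2 cost=7
10. q=(29,13) nearest=4 d=21 new=(11,13) → add node 6 parent=4 cost=15
11. q=(11,6) nearest=4 d=5 new=(11,8) → add node 7 parent=4 cost=15
12. q=(14,20) nearest=6 d=7 new=(14,16) → blocked by [14,17]×[12,16], reject
13. q=(12,10) nearest=7 d=2 new=(12,10) → blocked by [11,18]×[9,12], reject
14. q=(31,19) nearest=6 d=20 new=(14,16) → blocked by [14,17]×[12,16], reject
15. q=(9,21) nearest=6 d=8 new=(9,16) → add node 8 parent=6 cost=18
16. q=(15,20) nearest=8 d=6 new=(12,19) → add node 9 parent=8 cost=21
17. q=(40,6) nearest=9 d=28 new=(15,16) → blocked by [14,17]×[12,16], reject
18. q=(7,21) nearest=8 d=5 new=(7,19) → add node 10 parent=8 cost=21
19. q=(38,17) nearest=9 d=26 new=(15,17) → add node 11 parent=9 cost=24
20. q=(35,5) nearest=11 d=20 new=(18,14) → blocked by [14,17]×[12,16], reject
21. q=(20,20) nearest=11 d=5 new=(18,20) → add node 12 parent=11 cost=27
22. q=(10,10) nearest=4 d=2 new=(10,10) → add node 13 parent=4 cost=14
23. q=(5,20) nearest=10 d=2 new=(5,20) → add node 14 parent=10 cost=23
24. q=(0,6) nearest=2 d=2 new=(0,6) → add node 15 parent=2 cost=8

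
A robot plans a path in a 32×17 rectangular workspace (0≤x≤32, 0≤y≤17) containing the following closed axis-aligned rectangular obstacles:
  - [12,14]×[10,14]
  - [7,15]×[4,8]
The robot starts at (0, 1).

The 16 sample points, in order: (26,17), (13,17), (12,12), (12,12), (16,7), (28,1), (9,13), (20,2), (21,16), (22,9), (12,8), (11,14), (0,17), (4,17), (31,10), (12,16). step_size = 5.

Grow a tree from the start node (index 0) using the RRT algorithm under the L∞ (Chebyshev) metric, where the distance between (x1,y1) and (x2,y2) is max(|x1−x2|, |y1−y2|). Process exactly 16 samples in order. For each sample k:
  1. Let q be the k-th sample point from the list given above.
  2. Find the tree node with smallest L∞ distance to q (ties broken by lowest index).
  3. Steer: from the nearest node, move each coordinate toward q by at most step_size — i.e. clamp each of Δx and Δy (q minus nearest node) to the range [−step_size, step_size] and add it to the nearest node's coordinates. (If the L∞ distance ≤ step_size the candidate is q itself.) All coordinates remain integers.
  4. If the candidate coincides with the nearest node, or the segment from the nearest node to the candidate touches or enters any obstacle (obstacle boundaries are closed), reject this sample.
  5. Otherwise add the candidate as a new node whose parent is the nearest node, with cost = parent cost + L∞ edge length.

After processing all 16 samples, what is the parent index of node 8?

1. q=(26,17) nearest=0 d=26 new=(5,6) → add node 1 parent=0 cost=5
2. q=(13,17) nearest=1 d=11 new=(10,11) → blocked by [7,15]×[4,8], reject
3. q=(12,12) nearest=1 d=7 new=(10,11) → blocked by [7,15]×[4,8], reject
4. q=(12,12) nearest=1 d=7 new=(10,11) → blocked by [7,15]×[4,8], reject
5. q=(16,7) nearest=1 d=11 new=(10,7) → blocked by [7,15]×[4,8], reject
6. q=(28,1) nearest=1 d=23 new=(10,1) → blocked by [7,15]×[4,8], reject
7. q=(9,13) nearest=1 d=7 new=(9,11) → add node 2 parent=1 cost=10
8. q=(20,2) nearest=2 d=11 new=(14,6) → blocked by [7,15]×[4,8], reject
9. q=(21,16) nearest=2 d=12 new=(14,16) → blocked by [12,14]×[10,14], reject
10. q=(22,9) nearest=2 d=13 new=(14,9) → add node 3 parent=2 cost=15
11. q=(12,8) nearest=3 d=2 new=(12,8) → blocked by [7,15]×[4,8], reject
12. q=(11,14) nearest=2 d=3 new=(11,14) → add node 4 parent=2 cost=13
13. q=(0,17) nearest=2 d=9 new=(4,16) → add node 5 parent=2 cost=15
14. q=(4,17) nearest=5 d=1 new=(4,17) → add node 6 parent=5 cost=16
15. q=(31,10) nearest=3 d=17 new=(19,10) → add node 7 parent=3 cost=20
16. q=(12,16) nearest=4 d=2 new=(12,16) → add node 8 parent=4 cost=15

Parent of node 8: 4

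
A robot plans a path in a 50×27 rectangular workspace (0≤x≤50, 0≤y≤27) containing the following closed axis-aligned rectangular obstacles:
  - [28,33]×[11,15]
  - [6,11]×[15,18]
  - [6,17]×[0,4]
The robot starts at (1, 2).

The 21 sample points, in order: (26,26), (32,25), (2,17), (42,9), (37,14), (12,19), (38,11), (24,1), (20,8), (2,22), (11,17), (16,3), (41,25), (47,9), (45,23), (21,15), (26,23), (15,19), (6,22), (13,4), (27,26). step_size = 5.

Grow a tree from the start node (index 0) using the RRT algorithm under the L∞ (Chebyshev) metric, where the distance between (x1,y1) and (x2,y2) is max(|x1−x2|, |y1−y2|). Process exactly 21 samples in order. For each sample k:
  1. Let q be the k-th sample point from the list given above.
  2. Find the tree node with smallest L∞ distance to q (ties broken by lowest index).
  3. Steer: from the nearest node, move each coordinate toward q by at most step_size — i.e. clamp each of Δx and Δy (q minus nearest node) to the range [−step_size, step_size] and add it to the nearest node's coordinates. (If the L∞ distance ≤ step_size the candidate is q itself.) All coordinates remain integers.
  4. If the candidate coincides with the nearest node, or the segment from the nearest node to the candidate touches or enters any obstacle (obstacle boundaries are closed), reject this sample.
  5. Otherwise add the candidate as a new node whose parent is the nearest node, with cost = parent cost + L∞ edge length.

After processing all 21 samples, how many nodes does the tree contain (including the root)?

1. q=(26,26) nearest=0 d=25 new=(6,7) → add node 1 parent=0 cost=5
2. q=(32,25) nearest=1 d=26 new=(11,12) → add node 2 parent=1 cost=10
3. q=(2,17) nearest=2 d=9 new=(6,17) → blocked by [6,11]×[15,18], reject
4. q=(42,9) nearest=2 d=31 new=(16,9) → add node 3 parent=2 cost=15
5. q=(37,14) nearest=3 d=21 new=(21,14) → add node 4 parent=3 cost=20
6. q=(12,19) nearest=2 d=7 new=(12,17) → add node 5 parent=2 cost=15
7. q=(38,11) nearest=4 d=17 new=(26,11) → add node 6 parent=4 cost=25
8. q=(24,1) nearest=3 d=8 new=(21,4) → add node 7 parent=3 cost=20
9. q=(20,8) nearest=3 d=4 new=(20,8) → add node 8 parent=3 cost=19
10. q=(2,22) nearest=2 d=10 new=(6,17) → blocked by [6,11]×[15,18], reject
11. q=(11,17) nearest=5 d=1 new=(11,17) → blocked by [6,11]×[15,18], reject
12. q=(16,3) nearest=7 d=5 new=(16,3) → blocked by [6,17]×[0,4], reject
13. q=(41,25) nearest=6 d=15 new=(31,16) → blocked by [28,33]×[11,15], reject
14. q=(47,9) nearest=6 d=21 new=(31,9) → add node 9 parent=6 cost=30
15. q=(45,23) nearest=9 d=14 new=(36,14) → blocked by [28,33]×[11,15], reject
16. q=(21,15) nearest=4 d=1 new=(21,15) → add node 10 parent=4 cost=21
17. q=(26,23) nearest=10 d=8 new=(26,20) → add node 11 parent=10 cost=26
18. q=(15,19) nearest=5 d=3 new=(15,19) → add node 12 parent=5 cost=18
19. q=(6,22) nearest=5 d=6 new=(7,22) → blocked by [6,11]×[15,18], reject
20. q=(13,4) nearest=3 d=5 new=(13,4) → blocked by [6,17]×[0,4], reject
21. q=(27,26) nearest=11 d=6 new=(27,25) → add node 13 parent=11 cost=31

Node count: 14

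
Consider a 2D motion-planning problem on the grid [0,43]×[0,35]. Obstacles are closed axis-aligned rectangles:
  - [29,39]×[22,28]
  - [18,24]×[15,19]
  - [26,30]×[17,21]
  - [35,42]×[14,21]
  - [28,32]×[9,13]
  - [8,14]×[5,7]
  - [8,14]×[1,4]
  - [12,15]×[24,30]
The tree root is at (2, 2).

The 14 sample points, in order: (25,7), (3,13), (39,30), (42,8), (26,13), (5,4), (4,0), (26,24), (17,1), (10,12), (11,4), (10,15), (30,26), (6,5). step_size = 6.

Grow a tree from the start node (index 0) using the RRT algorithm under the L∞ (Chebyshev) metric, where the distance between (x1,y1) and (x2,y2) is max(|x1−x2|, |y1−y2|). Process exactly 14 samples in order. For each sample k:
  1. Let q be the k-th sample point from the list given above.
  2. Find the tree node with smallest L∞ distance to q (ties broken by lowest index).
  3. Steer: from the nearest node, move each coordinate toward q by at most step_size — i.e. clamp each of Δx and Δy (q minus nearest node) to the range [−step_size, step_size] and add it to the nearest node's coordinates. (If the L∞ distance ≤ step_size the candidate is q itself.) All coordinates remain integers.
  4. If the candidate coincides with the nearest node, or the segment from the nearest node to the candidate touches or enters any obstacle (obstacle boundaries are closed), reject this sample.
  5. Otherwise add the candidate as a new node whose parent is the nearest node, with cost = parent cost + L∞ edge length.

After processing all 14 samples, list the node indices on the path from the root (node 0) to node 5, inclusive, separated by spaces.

Path: 0 5

1. q=(25,7) nearest=0 d=23 new=(8,7) → blocked by [8,14]×[5,7], reject
2. q=(3,13) nearest=0 d=11 new=(3,8) → add node 1 parent=0 cost=6
3. q=(39,30) nearest=1 d=36 new=(9,14) → add node 2 parent=1 cost=12
4. q=(42,8) nearest=2 d=33 new=(15,8) → add node 3 parent=2 cost=18
5. q=(26,13) nearest=3 d=11 new=(21,13) → add node 4 parent=3 cost=24
6. q=(5,4) nearest=0 d=3 new=(5,4) → add node 5 parent=0 cost=3
7. q=(4,0) nearest=0 d=2 new=(4,0) → add node 6 parent=0 cost=2
8. q=(26,24) nearest=4 d=11 new=(26,19) → blocked by [18,24]×[15,19], reject
9. q=(17,1) nearest=3 d=7 new=(17,2) → add node 7 parent=3 cost=24
10. q=(10,12) nearest=2 d=2 new=(10,12) → add node 8 parent=2 cost=14
11. q=(11,4) nearest=3 d=4 new=(11,4) → blocked by [8,14]×[5,7], reject
12. q=(10,15) nearest=2 d=1 new=(10,15) → add node 9 parent=2 cost=13
13. q=(30,26) nearest=4 d=13 new=(27,19) → blocked by [18,24]×[15,19], reject
14. q=(6,5) nearest=5 d=1 new=(6,5) → add node 10 parent=5 cost=4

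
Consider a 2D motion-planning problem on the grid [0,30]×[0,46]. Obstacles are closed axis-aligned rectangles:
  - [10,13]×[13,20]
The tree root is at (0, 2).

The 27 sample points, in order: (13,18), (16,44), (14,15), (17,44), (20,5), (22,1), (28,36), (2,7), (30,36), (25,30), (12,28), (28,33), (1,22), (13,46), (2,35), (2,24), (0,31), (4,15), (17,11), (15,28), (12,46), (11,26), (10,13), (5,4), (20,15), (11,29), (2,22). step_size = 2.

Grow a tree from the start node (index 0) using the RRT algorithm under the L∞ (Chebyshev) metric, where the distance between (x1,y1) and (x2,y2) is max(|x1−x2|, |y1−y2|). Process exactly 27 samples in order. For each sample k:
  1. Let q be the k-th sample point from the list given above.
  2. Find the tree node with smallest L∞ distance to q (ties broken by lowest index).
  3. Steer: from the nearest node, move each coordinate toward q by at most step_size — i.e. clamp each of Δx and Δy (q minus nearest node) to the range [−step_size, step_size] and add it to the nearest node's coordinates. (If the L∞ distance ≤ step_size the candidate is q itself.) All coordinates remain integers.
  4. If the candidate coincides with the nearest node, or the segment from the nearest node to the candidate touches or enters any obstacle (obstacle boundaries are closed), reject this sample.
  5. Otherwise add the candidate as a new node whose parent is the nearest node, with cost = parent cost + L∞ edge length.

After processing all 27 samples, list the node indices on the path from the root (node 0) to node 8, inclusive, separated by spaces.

1. q=(13,18) nearest=0 d=16 new=(2,4) → add node 1 parent=0 cost=2
2. q=(16,44) nearest=1 d=40 new=(4,6) → add node 2 parent=1 cost=4
3. q=(14,15) nearest=2 d=10 new=(6,8) → add node 3 parent=2 cost=6
4. q=(17,44) nearest=3 d=36 new=(8,10) → add node 4 parent=3 cost=8
5. q=(20,5) nearest=4 d=12 new=(10,8) → add node 5 parent=4 cost=10
6. q=(22,1) nearest=5 d=12 new=(12,6) → add node 6 parent=5 cost=12
7. q=(28,36) nearest=4 d=26 new=(10,12) → add node 7 parent=4 cost=10
8. q=(2,7) nearest=2 d=2 new=(2,7) → add node 8 parent=2 cost=6
9. q=(30,36) nearest=7 d=24 new=(12,14) → blocked by [10,13]×[13,20], reject
10. q=(25,30) nearest=7 d=18 new=(12,14) → blocked by [10,13]×[13,20], reject
11. q=(12,28) nearest=7 d=16 new=(12,14) → blocked by [10,13]×[13,20], reject
12. q=(28,33) nearest=7 d=21 new=(12,14) → blocked by [10,13]×[13,20], reject
13. q=(1,22) nearest=7 d=10 new=(8,14) → add node 9 parent=7 cost=12
14. q=(13,46) nearest=9 d=32 new=(10,16) → blocked by [10,13]×[13,20], reject
15. q=(2,35) nearest=9 d=21 new=(6,16) → add node 10 parent=9 cost=14
16. q=(2,24) nearest=10 d=8 new=(4,18) → add node 11 parent=10 cost=16
17. q=(0,31) nearest=11 d=13 new=(2,20) → add node 12 parent=11 cost=18
18. q=(4,15) nearest=10 d=2 new=(4,15) → add node 13 parent=10 cost=16
19. q=(17,11) nearest=6 d=5 new=(14,8) → add node 14 parent=6 cost=14
20. q=(15,28) nearest=11 d=11 new=(6,20) → add node 15 parent=11 cost=18
21. q=(12,46) nearest=12 d=26 new=(4,22) → add node 16 parent=12 cost=20
22. q=(11,26) nearest=15 d=6 new=(8,22) → add node 17 parent=15 cost=20
23. q=(10,13) nearest=7 d=1 new=(10,13) → blocked by [10,13]×[13,20], reject
24. q=(5,4) nearest=2 d=2 new=(5,4) → add node 18 parent=2 cost=6
25. q=(20,15) nearest=14 d=7 new=(16,10) → add node 19 parent=14 cost=16
26. q=(11,29) nearest=16 d=7 new=(6,24) → add node 20 parent=16 cost=22
27. q=(2,22) nearest=12 d=2 new=(2,22) → add node 21 parent=12 cost=20

Path: 0 1 2 8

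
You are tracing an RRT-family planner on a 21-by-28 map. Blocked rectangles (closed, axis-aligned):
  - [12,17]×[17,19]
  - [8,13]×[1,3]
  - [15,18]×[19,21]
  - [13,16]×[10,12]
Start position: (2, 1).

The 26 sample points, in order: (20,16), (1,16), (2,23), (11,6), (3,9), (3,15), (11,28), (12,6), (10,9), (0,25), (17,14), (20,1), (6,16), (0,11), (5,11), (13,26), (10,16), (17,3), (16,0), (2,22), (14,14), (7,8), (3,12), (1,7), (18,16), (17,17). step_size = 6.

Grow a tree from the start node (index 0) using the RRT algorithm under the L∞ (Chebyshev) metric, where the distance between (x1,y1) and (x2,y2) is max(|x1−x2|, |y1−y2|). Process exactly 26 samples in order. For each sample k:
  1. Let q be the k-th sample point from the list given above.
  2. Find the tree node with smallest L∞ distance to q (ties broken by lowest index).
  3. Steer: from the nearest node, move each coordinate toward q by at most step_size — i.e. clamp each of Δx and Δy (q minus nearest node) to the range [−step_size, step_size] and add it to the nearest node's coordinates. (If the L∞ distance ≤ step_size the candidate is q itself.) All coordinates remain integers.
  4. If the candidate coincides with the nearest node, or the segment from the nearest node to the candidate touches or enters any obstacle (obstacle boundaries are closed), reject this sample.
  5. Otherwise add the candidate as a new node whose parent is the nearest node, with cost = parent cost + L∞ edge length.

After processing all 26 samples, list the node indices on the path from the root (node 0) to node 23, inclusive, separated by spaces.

Path: 0 1 2 5 23

1. q=(20,16) nearest=0 d=18 new=(8,7) → add node 1 parent=0 cost=6
2. q=(1,16) nearest=1 d=9 new=(2,13) → add node 2 parent=1 cost=12
3. q=(2,23) nearest=2 d=10 new=(2,19) → add node 3 parent=2 cost=18
4. q=(11,6) nearest=1 d=3 new=(11,6) → add node 4 parent=1 cost=9
5. q=(3,9) nearest=2 d=4 new=(3,9) → add node 5 parent=2 cost=16
6. q=(3,15) nearest=2 d=2 new=(3,15) → add node 6 parent=2 cost=14
7. q=(11,28) nearest=3 d=9 new=(8,25) → add node 7 parent=3 cost=24
8. q=(12,6) nearest=4 d=1 new=(12,6) → add node 8 parent=4 cost=10
9. q=(10,9) nearest=1 d=2 new=(10,9) → add node 9 parent=1 cost=8
10. q=(0,25) nearest=3 d=6 new=(0,25) → add node 10 parent=3 cost=24
11. q=(17,14) nearest=9 d=7 new=(16,14) → blocked by [13,16]×[10,12], reject
12. q=(20,1) nearest=8 d=8 new=(18,1) → add node 11 parent=8 cost=16
13. q=(6,16) nearest=6 d=3 new=(6,16) → add node 12 parent=6 cost=17
14. q=(0,11) nearest=2 d=2 new=(0,11) → add node 13 parent=2 cost=14
15. q=(5,11) nearest=5 d=2 new=(5,11) → add node 14 parent=5 cost=18
16. q=(13,26) nearest=7 d=5 new=(13,26) → add node 15 parent=7 cost=29
17. q=(10,16) nearest=12 d=4 new=(10,16) → add node 16 parent=12 cost=21
18. q=(17,3) nearest=11 d=2 new=(17,3) → add node 17 parent=11 cost=18
19. q=(16,0) nearest=11 d=2 new=(16,0) → add node 18 parent=11 cost=18
20. q=(2,22) nearest=3 d=3 new=(2,22) → add node 19 parent=3 cost=21
21. q=(14,14) nearest=16 d=4 new=(14,14) → add node 20 parent=16 cost=25
22. q=(7,8) nearest=1 d=1 new=(7,8) → add node 21 parent=1 cost=7
23. q=(3,12) nearest=2 d=1 new=(3,12) → add node 22 parent=2 cost=13
24. q=(1,7) nearest=5 d=2 new=(1,7) → add node 23 parent=5 cost=18
25. q=(18,16) nearest=20 d=4 new=(18,16) → add node 24 parent=20 cost=29
26. q=(17,17) nearest=24 d=1 new=(17,17) → blocked by [12,17]×[17,19], reject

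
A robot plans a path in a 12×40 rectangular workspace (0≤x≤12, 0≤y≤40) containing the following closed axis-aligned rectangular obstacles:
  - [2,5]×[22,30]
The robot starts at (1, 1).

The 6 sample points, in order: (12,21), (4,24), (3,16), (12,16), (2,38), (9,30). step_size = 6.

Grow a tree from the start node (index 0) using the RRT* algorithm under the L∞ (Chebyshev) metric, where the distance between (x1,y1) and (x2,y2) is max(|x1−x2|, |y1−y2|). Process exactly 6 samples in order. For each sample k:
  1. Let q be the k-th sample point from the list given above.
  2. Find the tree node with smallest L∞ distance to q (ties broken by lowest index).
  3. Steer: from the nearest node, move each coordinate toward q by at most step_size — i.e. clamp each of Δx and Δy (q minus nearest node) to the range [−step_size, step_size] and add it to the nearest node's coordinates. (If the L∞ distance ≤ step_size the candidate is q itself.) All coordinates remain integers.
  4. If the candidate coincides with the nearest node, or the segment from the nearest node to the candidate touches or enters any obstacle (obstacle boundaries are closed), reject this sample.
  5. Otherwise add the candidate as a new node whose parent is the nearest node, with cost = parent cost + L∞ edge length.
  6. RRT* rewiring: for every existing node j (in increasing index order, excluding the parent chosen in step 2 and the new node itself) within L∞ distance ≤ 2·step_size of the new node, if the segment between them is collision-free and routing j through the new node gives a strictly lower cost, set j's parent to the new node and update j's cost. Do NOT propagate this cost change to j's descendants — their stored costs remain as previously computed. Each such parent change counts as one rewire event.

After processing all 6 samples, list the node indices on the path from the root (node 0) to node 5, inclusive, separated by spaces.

1. q=(12,21) nearest=0 d=20 new=(7,7) → add node 1 parent=0 cost=6
2. q=(4,24) nearest=1 d=17 new=(4,13) → add node 2 parent=1 cost=12
3. q=(3,16) nearest=2 d=3 new=(3,16) → add node 3 parent=2 cost=15
4. q=(12,16) nearest=2 d=8 new=(10,16) → add node 4 parent=2 cost=18
5. q=(2,38) nearest=3 d=22 new=(2,22) → blocked by [2,5]×[22,30], reject
6. q=(9,30) nearest=3 d=14 new=(9,22) → add node 5 parent=3 cost=21

Path: 0 1 2 3 5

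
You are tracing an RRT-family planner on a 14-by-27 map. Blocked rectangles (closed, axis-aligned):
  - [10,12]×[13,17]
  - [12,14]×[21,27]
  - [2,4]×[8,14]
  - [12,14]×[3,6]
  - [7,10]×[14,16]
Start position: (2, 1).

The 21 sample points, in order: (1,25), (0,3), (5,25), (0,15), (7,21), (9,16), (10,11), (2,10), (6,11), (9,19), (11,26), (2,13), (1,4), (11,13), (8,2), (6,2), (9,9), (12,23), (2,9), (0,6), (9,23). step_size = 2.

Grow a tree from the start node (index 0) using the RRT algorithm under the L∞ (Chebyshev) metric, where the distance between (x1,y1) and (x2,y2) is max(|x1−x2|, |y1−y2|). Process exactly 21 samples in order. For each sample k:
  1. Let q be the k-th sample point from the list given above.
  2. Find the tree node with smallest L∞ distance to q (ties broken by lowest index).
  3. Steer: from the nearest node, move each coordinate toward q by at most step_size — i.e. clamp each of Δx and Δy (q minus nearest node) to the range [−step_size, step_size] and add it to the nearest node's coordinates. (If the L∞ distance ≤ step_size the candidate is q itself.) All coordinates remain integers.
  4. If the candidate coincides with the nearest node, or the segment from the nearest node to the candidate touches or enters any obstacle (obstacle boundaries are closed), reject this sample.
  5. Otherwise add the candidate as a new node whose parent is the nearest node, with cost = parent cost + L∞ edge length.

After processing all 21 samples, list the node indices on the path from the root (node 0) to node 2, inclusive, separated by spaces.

1. q=(1,25) nearest=0 d=24 new=(1,3) → add node 1 parent=0 cost=2
2. q=(0,3) nearest=1 d=1 new=(0,3) → add node 2 parent=1 cost=3
3. q=(5,25) nearest=1 d=22 new=(3,5) → add node 3 parent=1 cost=4
4. q=(0,15) nearest=3 d=10 new=(1,7) → add node 4 parent=3 cost=6
5. q=(7,21) nearest=4 d=14 new=(3,9) → blocked by [2,4]×[8,14], reject
6. q=(9,16) nearest=4 d=9 new=(3,9) → blocked by [2,4]×[8,14], reject
7. q=(10,11) nearest=3 d=7 new=(5,7) → add node 5 parent=3 cost=6
8. q=(2,10) nearest=4 d=3 new=(2,9) → blocked by [2,4]×[8,14], reject
9. q=(6,11) nearest=5 d=4 new=(6,9) → add node 6 parent=5 cost=8
10. q=(9,19) nearest=6 d=10 new=(8,11) → add node 7 parent=6 cost=10
11. q=(11,26) nearest=7 d=15 new=(10,13) → blocked by [10,12]×[13,17], reject
12. q=(2,13) nearest=6 d=4 new=(4,11) → blocked by [2,4]×[8,14], reject
13. q=(1,4) nearest=1 d=1 new=(1,4) → add node 8 parent=1 cost=3
14. q=(11,13) nearest=7 d=3 new=(10,13) → blocked by [10,12]×[13,17], reject
15. q=(8,2) nearest=3 d=5 new=(5,3) → add node 9 parent=3 cost=6
16. q=(6,2) nearest=9 d=1 new=(6,2) → add node 10 parent=9 cost=7
17. q=(9,9) nearest=7 d=2 new=(9,9) → add node 11 parent=7 cost=12
18. q=(12,23) nearest=7 d=12 new=(10,13) → blocked by [10,12]×[13,17], reject
19. q=(2,9) nearest=4 d=2 new=(2,9) → blocked by [2,4]×[8,14], reject
20. q=(0,6) nearest=4 d=1 new=(0,6) → add node 12 parent=4 cost=7
21. q=(9,23) nearest=7 d=12 new=(9,13) → add node 13 parent=7 cost=12

Path: 0 1 2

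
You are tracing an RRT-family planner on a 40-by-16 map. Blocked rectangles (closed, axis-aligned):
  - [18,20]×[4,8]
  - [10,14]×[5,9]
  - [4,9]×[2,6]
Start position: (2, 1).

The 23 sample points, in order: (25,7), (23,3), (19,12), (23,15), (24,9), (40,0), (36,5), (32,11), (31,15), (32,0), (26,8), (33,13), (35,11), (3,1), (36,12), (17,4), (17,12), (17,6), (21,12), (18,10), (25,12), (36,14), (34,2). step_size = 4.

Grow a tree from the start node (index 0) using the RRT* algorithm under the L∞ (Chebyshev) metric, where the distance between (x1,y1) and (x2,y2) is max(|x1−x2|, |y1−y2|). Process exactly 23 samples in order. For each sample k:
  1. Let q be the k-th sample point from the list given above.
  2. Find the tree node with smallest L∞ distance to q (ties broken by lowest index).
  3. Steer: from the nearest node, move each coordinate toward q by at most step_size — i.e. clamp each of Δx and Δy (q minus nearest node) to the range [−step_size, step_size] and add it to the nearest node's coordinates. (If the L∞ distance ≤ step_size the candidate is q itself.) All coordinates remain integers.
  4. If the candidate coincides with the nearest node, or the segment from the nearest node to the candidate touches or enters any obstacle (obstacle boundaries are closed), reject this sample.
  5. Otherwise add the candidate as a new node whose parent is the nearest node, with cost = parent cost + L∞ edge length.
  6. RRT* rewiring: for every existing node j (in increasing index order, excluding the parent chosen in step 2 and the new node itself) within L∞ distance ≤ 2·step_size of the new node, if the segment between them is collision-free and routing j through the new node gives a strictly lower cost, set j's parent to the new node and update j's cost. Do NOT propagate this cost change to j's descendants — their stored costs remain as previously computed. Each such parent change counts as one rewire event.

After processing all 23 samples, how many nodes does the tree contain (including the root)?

Node count: 13

1. q=(25,7) nearest=0 d=23 new=(6,5) → blocked by [4,9]×[2,6], reject
2. q=(23,3) nearest=0 d=21 new=(6,3) → blocked by [4,9]×[2,6], reject
3. q=(19,12) nearest=0 d=17 new=(6,5) → blocked by [4,9]×[2,6], reject
4. q=(23,15) nearest=0 d=21 new=(6,5) → blocked by [4,9]×[2,6], reject
5. q=(24,9) nearest=0 d=22 new=(6,5) → blocked by [4,9]×[2,6], reject
6. q=(40,0) nearest=0 d=38 new=(6,0) → add node 1 parent=0 cost=4
7. q=(36,5) nearest=1 d=30 new=(10,4) → blocked by [4,9]×[2,6], reject
8. q=(32,11) nearest=1 d=26 new=(10,4) → blocked by [4,9]×[2,6], reject
9. q=(31,15) nearest=1 d=25 new=(10,4) → blocked by [4,9]×[2,6], reject
10. q=(32,0) nearest=1 d=26 new=(10,0) → add node 2 parent=1 cost=8
11. q=(26,8) nearest=2 d=16 new=(14,4) → add node 3 parent=2 cost=12
12. q=(33,13) nearest=3 d=19 new=(18,8) → blocked by [18,20]×[4,8], reject
13. q=(35,11) nearest=3 d=21 new=(18,8) → blocked by [18,20]×[4,8], reject
14. q=(3,1) nearest=0 d=1 new=(3,1) → add node 4 parent=0 cost=1
15. q=(36,12) nearest=3 d=22 new=(18,8) → blocked by [18,20]×[4,8], reject
16. q=(17,4) nearest=3 d=3 new=(17,4) → add node 5 parent=3 cost=15
17. q=(17,12) nearest=3 d=8 new=(17,8) → add node 6 parent=3 cost=16
18. q=(17,6) nearest=5 d=2 new=(17,6) → add node 7 parent=5 cost=17
19. q=(21,12) nearest=6 d=4 new=(21,12) → add node 8 parent=6 cost=20
20. q=(18,10) nearest=6 d=2 new=(18,10) → add node 9 parent=6 cost=18
21. q=(25,12) nearest=8 d=4 new=(25,12) → add node 10 parent=8 cost=24
22. q=(36,14) nearest=10 d=11 new=(29,14) → add node 11 parent=10 cost=28
23. q=(34,2) nearest=10 d=10 new=(29,8) → add node 12 parent=10 cost=28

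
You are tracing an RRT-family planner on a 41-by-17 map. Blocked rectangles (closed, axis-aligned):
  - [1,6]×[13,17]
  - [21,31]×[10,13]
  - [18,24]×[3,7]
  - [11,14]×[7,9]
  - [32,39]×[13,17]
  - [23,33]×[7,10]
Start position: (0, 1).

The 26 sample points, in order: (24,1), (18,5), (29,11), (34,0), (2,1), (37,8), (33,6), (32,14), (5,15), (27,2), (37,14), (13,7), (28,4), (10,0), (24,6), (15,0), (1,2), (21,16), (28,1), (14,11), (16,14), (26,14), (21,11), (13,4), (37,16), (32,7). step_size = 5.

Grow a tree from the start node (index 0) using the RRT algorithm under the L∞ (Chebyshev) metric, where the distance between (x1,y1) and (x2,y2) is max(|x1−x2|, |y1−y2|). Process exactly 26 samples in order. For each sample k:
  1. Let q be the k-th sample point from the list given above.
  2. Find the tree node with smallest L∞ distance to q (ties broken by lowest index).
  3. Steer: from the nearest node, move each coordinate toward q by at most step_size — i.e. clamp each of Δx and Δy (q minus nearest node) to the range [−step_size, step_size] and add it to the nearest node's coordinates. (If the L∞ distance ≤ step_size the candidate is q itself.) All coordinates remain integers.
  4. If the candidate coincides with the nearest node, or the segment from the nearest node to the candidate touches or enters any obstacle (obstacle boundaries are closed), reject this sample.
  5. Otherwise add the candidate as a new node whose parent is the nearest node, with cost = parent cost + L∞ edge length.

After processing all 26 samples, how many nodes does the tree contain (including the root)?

Node count: 12

1. q=(24,1) nearest=0 d=24 new=(5,1) → add node 1 parent=0 cost=5
2. q=(18,5) nearest=1 d=13 new=(10,5) → add node 2 parent=1 cost=10
3. q=(29,11) nearest=2 d=19 new=(15,10) → blocked by [11,14]×[7,9], reject
4. q=(34,0) nearest=2 d=24 new=(15,0) → add node 3 parent=2 cost=15
5. q=(2,1) nearest=0 d=2 new=(2,1) → add node 4 parent=0 cost=2
6. q=(37,8) nearest=3 d=22 new=(20,5) → blocked by [18,24]×[3,7], reject
7. q=(33,6) nearest=3 d=18 new=(20,5) → blocked by [18,24]×[3,7], reject
8. q=(32,14) nearest=3 d=17 new=(20,5) → blocked by [18,24]×[3,7], reject
9. q=(5,15) nearest=2 d=10 new=(5,10) → add node 5 parent=2 cost=15
10. q=(27,2) nearest=3 d=12 new=(20,2) → add node 6 parent=3 cost=20
11. q=(37,14) nearest=6 d=17 new=(25,7) → blocked by [18,24]×[3,7], reject
12. q=(13,7) nearest=2 d=3 new=(13,7) → blocked by [11,14]×[7,9], reject
13. q=(28,4) nearest=6 d=8 new=(25,4) → blocked by [18,24]×[3,7], reject
14. q=(10,0) nearest=1 d=5 new=(10,0) → add node 7 parent=1 cost=10
15. q=(24,6) nearest=6 d=4 new=(24,6) → blocked by [18,24]×[3,7], reject
16. q=(15,0) nearest=3 d=0 → coincident, reject
17. q=(1,2) nearest=0 d=1 new=(1,2) → add node 8 parent=0 cost=1
18. q=(21,16) nearest=2 d=11 new=(15,10) → blocked by [11,14]×[7,9], reject
19. q=(28,1) nearest=6 d=8 new=(25,1) → add node 9 parent=6 cost=25
20. q=(14,11) nearest=2 d=6 new=(14,10) → blocked by [11,14]×[7,9], reject
21. q=(16,14) nearest=2 d=9 new=(15,10) → blocked by [11,14]×[7,9], reject
22. q=(26,14) nearest=6 d=12 new=(25,7) → blocked by [18,24]×[3,7], reject
23. q=(21,11) nearest=6 d=9 new=(21,7) → blocked by [18,24]×[3,7], reject
24. q=(13,4) nearest=2 d=3 new=(13,4) → add node 10 parent=2 cost=13
25. q=(37,16) nearest=9 d=15 new=(30,6) → add node 11 parent=9 cost=30
26. q=(32,7) nearest=11 d=2 new=(32,7) → blocked by [23,33]×[7,10], reject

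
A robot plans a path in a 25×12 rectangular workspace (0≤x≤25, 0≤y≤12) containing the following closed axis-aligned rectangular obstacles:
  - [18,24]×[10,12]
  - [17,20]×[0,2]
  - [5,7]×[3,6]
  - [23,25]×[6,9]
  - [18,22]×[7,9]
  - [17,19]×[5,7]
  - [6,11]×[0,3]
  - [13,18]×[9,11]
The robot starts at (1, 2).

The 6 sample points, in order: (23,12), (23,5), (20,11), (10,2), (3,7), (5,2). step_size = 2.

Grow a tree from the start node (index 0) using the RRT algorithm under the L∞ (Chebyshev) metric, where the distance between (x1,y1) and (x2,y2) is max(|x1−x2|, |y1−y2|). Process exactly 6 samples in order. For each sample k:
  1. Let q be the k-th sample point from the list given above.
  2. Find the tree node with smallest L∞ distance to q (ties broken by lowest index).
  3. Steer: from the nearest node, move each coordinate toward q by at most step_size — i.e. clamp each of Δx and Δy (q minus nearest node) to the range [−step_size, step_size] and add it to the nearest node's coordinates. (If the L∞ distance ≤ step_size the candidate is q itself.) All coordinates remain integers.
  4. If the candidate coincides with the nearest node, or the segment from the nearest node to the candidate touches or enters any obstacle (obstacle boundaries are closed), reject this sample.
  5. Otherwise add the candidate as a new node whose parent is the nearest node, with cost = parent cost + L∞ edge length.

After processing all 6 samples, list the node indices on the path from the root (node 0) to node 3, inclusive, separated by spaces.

Path: 0 1 3

1. q=(23,12) nearest=0 d=22 new=(3,4) → add node 1 parent=0 cost=2
2. q=(23,5) nearest=1 d=20 new=(5,5) → blocked by [5,7]×[3,6], reject
3. q=(20,11) nearest=1 d=17 new=(5,6) → blocked by [5,7]×[3,6], reject
4. q=(10,2) nearest=1 d=7 new=(5,2) → add node 2 parent=1 cost=4
5. q=(3,7) nearest=1 d=3 new=(3,6) → add node 3 parent=1 cost=4
6. q=(5,2) nearest=2 d=0 → coincident, reject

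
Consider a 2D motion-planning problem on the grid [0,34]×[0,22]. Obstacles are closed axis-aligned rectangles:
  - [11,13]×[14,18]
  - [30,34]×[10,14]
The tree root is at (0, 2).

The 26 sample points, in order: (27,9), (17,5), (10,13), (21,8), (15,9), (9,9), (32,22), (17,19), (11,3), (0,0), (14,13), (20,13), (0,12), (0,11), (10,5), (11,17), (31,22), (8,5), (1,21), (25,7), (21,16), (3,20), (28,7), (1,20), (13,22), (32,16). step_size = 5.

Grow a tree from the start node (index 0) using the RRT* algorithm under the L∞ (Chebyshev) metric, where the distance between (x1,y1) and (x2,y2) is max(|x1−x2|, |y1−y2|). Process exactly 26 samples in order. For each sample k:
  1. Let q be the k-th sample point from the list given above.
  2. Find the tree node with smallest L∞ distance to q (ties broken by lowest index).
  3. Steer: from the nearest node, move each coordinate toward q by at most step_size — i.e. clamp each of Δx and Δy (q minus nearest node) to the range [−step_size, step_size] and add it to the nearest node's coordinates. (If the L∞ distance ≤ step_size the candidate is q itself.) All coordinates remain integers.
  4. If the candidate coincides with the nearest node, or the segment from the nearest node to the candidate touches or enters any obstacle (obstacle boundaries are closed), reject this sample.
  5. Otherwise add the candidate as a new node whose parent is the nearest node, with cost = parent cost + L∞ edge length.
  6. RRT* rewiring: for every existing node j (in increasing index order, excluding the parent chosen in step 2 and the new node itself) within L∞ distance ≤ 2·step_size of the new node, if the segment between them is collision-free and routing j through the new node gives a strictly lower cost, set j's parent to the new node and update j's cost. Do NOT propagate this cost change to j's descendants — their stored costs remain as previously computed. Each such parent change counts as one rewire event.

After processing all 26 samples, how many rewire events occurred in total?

Rewire events: 2

1. q=(27,9) nearest=0 d=27 new=(5,7) → add node 1 parent=0 cost=5
2. q=(17,5) nearest=1 d=12 new=(10,5) → add node 2 parent=1 cost=10
3. q=(10,13) nearest=1 d=6 new=(10,12) → add node 3 parent=1 cost=10
4. q=(21,8) nearest=2 d=11 new=(15,8) → add node 4 parent=2 cost=15
5. q=(15,9) nearest=4 d=1 new=(15,9) → add node 5 parent=4 cost=16
6. q=(9,9) nearest=3 d=3 new=(9,9) → add node 6 parent=3 cost=13
7. q=(32,22) nearest=4 d=17 new=(20,13) → add node 7 parent=4 cost=20
8. q=(17,19) nearest=7 d=6 new=(17,18) → add node 8 parent=7 cost=25
9. q=(11,3) nearest=2 d=2 new=(11,3) → add node 9 parent=2 cost=12
10. q=(0,0) nearest=0 d=2 new=(0,0) → add node 10 parent=0 cost=2; rewire 6→10 (11<13)
11. q=(14,13) nearest=3 d=4 new=(14,13) → add node 11 parent=3 cost=14; rewire 8→11 (19<25)
12. q=(20,13) nearest=7 d=0 → coincident, reject
13. q=(0,12) nearest=1 d=5 new=(0,12) → add node 12 parent=1 cost=10
14. q=(0,11) nearest=12 d=1 new=(0,11) → add node 13 parent=12 cost=11
15. q=(10,5) nearest=2 d=0 → coincident, reject
16. q=(11,17) nearest=11 d=4 new=(11,17) → blocked by [11,13]×[14,18], reject
17. q=(31,22) nearest=7 d=11 new=(25,18) → add node 14 parent=7 cost=25
18. q=(8,5) nearest=2 d=2 new=(8,5) → add node 15 parent=2 cost=12
19. q=(1,21) nearest=3 d=9 new=(5,17) → add node 16 parent=3 cost=15
20. q=(25,7) nearest=7 d=6 new=(25,8) → add node 17 parent=7 cost=25
21. q=(21,16) nearest=7 d=3 new=(21,16) → add node 18 parent=7 cost=23
22. q=(3,20) nearest=16 d=3 new=(3,20) → add node 19 parent=16 cost=18
23. q=(28,7) nearest=17 d=3 new=(28,7) → add node 20 parent=17 cost=28
24. q=(1,20) nearest=19 d=2 new=(1,20) → add node 21 parent=19 cost=20
25. q=(13,22) nearest=8 d=4 new=(13,22) → add node 22 parent=8 cost=23
26. q=(32,16) nearest=14 d=7 new=(30,16) → add node 23 parent=14 cost=30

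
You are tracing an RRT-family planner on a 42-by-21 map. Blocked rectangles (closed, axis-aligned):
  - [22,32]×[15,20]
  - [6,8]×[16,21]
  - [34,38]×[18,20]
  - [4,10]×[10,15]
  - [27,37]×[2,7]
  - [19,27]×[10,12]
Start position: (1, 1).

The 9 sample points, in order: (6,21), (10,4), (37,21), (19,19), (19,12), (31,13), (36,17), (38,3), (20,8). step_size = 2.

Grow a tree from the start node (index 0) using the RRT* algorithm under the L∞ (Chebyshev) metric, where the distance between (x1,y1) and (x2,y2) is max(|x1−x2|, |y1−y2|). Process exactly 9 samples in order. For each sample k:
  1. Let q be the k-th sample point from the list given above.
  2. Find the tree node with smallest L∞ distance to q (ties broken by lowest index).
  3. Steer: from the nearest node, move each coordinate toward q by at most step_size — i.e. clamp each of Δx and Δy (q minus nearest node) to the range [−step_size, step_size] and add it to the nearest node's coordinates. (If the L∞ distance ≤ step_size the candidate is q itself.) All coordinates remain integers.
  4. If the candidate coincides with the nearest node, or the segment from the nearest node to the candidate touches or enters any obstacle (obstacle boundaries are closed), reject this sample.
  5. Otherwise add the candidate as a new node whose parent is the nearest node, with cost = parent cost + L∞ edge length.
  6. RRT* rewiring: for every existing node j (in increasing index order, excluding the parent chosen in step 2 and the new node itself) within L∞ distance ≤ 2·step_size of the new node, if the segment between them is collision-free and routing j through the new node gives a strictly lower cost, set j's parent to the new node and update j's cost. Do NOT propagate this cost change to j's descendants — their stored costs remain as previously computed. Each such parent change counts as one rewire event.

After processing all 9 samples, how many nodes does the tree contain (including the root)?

1. q=(6,21) nearest=0 d=20 new=(3,3) → add node 1 parent=0 cost=2
2. q=(10,4) nearest=1 d=7 new=(5,4) → add node 2 parent=1 cost=4
3. q=(37,21) nearest=2 d=32 new=(7,6) → add node 3 parent=2 cost=6
4. q=(19,19) nearest=3 d=13 new=(9,8) → add node 4 parent=3 cost=8
5. q=(19,12) nearest=4 d=10 new=(11,10) → add node 5 parent=4 cost=10
6. q=(31,13) nearest=5 d=20 new=(13,12) → add node 6 parent=5 cost=12
7. q=(36,17) nearest=6 d=23 new=(15,14) → add node 7 parent=6 cost=14
8. q=(38,3) nearest=7 d=23 new=(17,12) → add node 8 parent=7 cost=16
9. q=(20,8) nearest=8 d=4 new=(19,10) → blocked by [19,27]×[10,12], reject

Node count: 9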